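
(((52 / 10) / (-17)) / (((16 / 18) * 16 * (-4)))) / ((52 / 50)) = 45 / 8704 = 0.01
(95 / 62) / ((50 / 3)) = 57 / 620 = 0.09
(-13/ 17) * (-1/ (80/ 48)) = 39/ 85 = 0.46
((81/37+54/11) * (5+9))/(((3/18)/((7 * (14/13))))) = 23782248/5291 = 4494.85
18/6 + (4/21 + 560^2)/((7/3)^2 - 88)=-19741209/5201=-3795.66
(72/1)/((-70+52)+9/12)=-96/23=-4.17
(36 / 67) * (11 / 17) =396 / 1139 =0.35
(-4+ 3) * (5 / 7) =-0.71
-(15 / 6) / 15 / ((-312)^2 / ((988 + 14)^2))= -27889 / 16224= -1.72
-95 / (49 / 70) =-950 / 7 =-135.71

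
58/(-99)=-0.59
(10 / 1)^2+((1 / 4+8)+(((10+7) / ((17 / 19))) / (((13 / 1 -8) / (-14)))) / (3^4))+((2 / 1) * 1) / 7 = 1223347 / 11340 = 107.88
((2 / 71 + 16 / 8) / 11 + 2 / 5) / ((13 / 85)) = 38794 / 10153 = 3.82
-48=-48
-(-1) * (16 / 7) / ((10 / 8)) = 64 / 35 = 1.83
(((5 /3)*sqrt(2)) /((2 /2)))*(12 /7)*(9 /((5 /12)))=432*sqrt(2) /7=87.28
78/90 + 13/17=416/255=1.63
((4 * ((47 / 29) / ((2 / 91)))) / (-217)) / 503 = -1222 / 452197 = -0.00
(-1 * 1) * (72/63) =-8/7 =-1.14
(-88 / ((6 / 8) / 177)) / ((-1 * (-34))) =-10384 / 17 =-610.82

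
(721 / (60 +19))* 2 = 1442 / 79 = 18.25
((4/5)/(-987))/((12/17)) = -17/14805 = -0.00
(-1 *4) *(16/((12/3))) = -16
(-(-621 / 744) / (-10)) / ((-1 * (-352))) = -207 / 872960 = -0.00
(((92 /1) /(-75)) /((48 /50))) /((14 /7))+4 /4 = 13 /36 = 0.36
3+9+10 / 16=101 / 8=12.62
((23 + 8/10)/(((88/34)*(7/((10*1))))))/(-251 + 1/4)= -34/649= -0.05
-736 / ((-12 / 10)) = 1840 / 3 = 613.33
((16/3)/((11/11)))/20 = 4/15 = 0.27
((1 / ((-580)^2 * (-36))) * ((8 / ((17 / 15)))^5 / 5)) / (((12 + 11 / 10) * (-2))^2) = -8640000 / 20491945586657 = -0.00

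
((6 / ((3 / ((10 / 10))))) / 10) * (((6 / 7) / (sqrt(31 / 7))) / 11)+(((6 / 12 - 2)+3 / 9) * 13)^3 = -753571 / 216+6 * sqrt(217) / 11935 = -3488.75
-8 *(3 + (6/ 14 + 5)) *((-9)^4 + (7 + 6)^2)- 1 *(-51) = -453743.29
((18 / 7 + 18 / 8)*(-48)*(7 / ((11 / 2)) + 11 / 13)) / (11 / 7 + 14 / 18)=-1104435 / 5291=-208.74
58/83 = 0.70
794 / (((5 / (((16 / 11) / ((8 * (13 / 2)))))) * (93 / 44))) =12704 / 6045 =2.10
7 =7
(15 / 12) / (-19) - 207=-15737 / 76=-207.07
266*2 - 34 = 498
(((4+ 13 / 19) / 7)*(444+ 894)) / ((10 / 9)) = 535869 / 665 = 805.82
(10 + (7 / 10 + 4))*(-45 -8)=-779.10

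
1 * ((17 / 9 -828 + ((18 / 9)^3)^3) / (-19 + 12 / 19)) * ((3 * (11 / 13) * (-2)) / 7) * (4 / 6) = -8.27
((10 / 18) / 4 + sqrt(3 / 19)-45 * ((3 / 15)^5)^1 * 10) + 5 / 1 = sqrt(57) / 19 + 22477 / 4500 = 5.39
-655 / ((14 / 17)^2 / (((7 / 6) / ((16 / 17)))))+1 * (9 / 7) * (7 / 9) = -3215327 / 2688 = -1196.18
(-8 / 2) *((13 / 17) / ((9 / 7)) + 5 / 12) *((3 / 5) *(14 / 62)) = -4333 / 7905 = -0.55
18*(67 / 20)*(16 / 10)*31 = 74772 / 25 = 2990.88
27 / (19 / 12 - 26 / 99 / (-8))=2673 / 160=16.71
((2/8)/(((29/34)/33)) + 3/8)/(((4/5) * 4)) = 11655/3712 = 3.14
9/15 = 0.60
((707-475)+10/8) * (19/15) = 5909/20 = 295.45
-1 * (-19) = 19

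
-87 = -87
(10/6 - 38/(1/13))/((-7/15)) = 1055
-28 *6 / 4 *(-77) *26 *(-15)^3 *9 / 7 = -364864500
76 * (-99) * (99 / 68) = -186219 / 17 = -10954.06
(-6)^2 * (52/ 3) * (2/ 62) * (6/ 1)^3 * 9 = 1213056/ 31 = 39130.84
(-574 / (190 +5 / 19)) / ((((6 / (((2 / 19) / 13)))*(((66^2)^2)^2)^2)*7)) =-41 / 9137889071208820356072617075834880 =-0.00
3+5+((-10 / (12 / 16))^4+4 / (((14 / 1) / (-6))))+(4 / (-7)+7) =31617.65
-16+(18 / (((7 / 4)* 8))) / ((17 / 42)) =-218 / 17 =-12.82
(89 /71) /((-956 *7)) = -89 /475132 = -0.00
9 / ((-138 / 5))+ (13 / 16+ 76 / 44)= 8961 / 4048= 2.21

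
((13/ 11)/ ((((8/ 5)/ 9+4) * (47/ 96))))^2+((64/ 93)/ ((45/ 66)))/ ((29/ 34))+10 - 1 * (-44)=55.52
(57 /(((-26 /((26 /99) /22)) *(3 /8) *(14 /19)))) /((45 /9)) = -722 /38115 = -0.02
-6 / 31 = -0.19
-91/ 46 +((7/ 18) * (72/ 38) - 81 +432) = 305689/ 874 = 349.76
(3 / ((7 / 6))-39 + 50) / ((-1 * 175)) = -19 / 245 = -0.08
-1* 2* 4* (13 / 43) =-104 / 43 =-2.42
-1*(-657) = 657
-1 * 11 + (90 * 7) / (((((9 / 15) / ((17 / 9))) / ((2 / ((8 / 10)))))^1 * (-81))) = -72.21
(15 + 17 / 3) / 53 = 62 / 159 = 0.39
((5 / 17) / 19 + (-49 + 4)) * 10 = -145300 / 323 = -449.85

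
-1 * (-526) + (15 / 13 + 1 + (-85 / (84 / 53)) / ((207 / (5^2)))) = 521.68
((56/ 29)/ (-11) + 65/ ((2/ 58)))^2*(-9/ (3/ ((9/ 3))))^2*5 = 146412515957805/ 101761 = 1438788101.12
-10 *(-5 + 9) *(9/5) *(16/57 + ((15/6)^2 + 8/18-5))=-142.21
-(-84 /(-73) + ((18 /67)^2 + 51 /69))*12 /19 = -177451116 /143203589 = -1.24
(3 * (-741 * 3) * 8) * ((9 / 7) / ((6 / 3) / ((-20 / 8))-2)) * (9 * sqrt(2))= 10803780 * sqrt(2) / 49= 311813.31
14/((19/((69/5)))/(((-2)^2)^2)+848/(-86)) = -664608/464011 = -1.43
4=4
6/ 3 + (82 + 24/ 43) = 3636/ 43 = 84.56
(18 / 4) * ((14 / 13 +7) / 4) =945 / 104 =9.09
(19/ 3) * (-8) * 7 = -1064/ 3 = -354.67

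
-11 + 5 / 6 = -61 / 6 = -10.17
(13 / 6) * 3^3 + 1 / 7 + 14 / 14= 835 / 14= 59.64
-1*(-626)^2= -391876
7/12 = 0.58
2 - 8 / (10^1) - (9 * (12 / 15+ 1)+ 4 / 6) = -47 / 3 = -15.67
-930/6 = -155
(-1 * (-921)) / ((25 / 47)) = 43287 / 25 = 1731.48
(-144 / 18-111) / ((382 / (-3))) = 357 / 382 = 0.93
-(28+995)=-1023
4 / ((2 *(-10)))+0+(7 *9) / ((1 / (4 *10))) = 12599 / 5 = 2519.80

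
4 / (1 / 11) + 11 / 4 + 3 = 199 / 4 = 49.75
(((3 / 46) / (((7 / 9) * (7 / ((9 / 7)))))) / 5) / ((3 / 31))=2511 / 78890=0.03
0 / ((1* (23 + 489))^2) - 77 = -77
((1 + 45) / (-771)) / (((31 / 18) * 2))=-0.02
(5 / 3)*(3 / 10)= 1 / 2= 0.50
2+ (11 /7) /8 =123 /56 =2.20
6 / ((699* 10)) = 0.00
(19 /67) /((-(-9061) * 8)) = 19 /4856696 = 0.00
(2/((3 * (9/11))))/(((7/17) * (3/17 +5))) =289/756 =0.38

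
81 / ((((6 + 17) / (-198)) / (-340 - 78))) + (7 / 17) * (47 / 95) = 10826780227 / 37145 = 291473.42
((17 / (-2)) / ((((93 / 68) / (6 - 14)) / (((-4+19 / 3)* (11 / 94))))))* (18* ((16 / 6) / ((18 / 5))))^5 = 18229657600000 / 3186459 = 5720976.67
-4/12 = -1/3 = -0.33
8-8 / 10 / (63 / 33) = 796 / 105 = 7.58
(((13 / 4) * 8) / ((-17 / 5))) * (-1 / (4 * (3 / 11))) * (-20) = -7150 / 51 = -140.20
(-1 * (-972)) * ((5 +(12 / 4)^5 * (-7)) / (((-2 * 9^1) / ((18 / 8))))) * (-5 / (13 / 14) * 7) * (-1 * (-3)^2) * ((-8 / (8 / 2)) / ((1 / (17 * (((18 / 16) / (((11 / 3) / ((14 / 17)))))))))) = -85876141680 / 143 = -600532459.30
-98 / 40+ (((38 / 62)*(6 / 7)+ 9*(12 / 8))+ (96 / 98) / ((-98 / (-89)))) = 18555611 / 1488620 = 12.46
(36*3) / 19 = 108 / 19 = 5.68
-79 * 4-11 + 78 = -249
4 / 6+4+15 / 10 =37 / 6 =6.17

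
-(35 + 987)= -1022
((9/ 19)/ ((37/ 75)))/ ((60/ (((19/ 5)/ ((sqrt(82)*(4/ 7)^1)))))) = 63*sqrt(82)/ 48544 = 0.01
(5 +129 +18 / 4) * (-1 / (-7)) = 277 / 14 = 19.79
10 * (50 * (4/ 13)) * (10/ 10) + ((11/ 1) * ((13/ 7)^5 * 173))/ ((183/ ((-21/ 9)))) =-6549119527/ 17135937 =-382.19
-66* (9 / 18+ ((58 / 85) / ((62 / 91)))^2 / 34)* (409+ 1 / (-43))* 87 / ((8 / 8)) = -6311132632047276 / 5075497475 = -1243451.04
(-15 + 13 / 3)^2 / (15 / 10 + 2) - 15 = 1103 / 63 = 17.51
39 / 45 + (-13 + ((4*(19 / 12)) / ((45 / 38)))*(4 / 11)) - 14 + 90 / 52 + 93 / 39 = -155005 / 7722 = -20.07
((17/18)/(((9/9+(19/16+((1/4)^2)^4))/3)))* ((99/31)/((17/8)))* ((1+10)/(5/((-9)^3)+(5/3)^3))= 3853910016/832051315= 4.63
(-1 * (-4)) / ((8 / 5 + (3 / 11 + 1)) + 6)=55 / 122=0.45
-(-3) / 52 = 3 / 52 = 0.06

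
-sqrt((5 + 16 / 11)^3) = -71 * sqrt(781) / 121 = -16.40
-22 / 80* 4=-11 / 10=-1.10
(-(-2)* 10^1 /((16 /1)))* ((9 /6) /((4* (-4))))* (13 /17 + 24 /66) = -3165 /23936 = -0.13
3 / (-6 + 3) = -1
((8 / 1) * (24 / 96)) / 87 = 2 / 87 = 0.02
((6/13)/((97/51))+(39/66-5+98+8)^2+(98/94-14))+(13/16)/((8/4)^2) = 4731089605343/458963648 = 10308.20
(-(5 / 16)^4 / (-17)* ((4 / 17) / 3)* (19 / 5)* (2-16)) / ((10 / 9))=-9975 / 4734976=-0.00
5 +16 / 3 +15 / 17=572 / 51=11.22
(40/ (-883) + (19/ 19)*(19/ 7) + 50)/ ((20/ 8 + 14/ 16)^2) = 20835008/ 4505949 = 4.62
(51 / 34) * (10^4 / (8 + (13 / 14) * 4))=52500 / 41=1280.49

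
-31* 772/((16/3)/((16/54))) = -11966/9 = -1329.56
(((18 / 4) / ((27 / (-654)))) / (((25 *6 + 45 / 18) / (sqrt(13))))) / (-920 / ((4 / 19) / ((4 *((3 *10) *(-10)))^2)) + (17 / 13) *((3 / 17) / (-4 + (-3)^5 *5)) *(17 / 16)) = 0.00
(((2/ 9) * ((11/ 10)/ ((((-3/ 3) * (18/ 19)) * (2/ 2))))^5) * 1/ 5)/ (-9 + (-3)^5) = 398778220049/ 1071385056000000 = 0.00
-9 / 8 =-1.12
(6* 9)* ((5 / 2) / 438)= 45 / 146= 0.31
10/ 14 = 5/ 7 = 0.71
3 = 3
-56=-56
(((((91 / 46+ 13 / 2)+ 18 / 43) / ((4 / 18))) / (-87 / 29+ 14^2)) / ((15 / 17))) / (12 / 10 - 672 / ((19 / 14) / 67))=-947359 / 133680325196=-0.00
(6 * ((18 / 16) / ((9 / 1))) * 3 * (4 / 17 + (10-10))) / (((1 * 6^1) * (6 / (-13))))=-13 / 68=-0.19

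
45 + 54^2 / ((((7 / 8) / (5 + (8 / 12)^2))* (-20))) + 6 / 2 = -4296 / 5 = -859.20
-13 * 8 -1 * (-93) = -11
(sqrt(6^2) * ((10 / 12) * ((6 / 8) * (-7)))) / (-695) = 21 / 556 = 0.04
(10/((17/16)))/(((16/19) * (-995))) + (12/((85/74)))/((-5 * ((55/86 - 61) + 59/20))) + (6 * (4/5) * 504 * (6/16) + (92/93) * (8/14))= 493546543730278/543678936045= 907.79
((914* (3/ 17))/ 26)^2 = 1879641/ 48841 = 38.48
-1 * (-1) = 1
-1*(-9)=9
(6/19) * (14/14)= 6/19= 0.32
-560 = -560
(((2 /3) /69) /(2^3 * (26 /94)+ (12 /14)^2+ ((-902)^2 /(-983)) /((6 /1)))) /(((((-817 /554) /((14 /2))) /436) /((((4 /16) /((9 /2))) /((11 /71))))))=135884556999716 /2558428629934419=0.05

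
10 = 10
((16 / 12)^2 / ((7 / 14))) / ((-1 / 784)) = -25088 / 9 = -2787.56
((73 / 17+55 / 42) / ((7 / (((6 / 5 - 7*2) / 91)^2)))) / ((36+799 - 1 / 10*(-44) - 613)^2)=512128 / 1657379305491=0.00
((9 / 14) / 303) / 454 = 3 / 641956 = 0.00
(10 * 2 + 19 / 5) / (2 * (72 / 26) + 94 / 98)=75803 / 20695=3.66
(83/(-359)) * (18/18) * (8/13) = -664/4667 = -0.14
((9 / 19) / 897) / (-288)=-1 / 545376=-0.00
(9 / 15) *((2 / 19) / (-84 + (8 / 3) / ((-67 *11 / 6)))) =-2211 / 2941390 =-0.00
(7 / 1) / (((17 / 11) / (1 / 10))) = 77 / 170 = 0.45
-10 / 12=-5 / 6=-0.83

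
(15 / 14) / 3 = 5 / 14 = 0.36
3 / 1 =3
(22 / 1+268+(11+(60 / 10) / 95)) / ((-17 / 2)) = -57202 / 1615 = -35.42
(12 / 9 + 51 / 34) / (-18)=-17 / 108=-0.16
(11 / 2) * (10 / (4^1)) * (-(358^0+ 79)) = -1100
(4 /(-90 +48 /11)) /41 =-22 /19311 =-0.00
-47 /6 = -7.83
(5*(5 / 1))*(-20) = -500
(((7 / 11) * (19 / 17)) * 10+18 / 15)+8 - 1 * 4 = 11512 / 935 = 12.31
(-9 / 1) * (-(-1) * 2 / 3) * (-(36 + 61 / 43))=224.51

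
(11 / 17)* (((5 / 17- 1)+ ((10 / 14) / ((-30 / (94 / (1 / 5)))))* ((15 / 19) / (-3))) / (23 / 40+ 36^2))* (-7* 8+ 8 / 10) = -122953952 / 1993458131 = -0.06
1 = 1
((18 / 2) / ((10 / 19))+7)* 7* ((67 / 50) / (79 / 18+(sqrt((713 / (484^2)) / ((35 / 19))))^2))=417024112428 / 8099521075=51.49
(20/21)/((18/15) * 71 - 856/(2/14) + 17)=-100/618429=-0.00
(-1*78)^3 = -474552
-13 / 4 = -3.25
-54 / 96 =-9 / 16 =-0.56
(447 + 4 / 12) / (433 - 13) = 671 / 630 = 1.07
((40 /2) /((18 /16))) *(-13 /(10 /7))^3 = -3014284 /225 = -13396.82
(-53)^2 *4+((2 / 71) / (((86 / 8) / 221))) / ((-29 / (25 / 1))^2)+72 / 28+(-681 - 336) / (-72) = 1618020573523 / 143784088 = 11253.13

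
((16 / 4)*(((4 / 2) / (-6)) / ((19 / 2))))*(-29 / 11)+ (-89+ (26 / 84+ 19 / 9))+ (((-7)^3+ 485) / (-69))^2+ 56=-25.97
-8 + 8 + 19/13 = 19/13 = 1.46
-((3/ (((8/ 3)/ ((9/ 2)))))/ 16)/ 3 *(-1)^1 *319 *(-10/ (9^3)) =-1595/ 3456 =-0.46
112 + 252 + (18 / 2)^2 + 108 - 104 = 449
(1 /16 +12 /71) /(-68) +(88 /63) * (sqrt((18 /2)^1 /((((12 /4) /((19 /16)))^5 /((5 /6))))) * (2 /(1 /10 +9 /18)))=-263 /77248 +19855 * sqrt(190) /217728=1.25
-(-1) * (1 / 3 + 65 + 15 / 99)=2161 / 33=65.48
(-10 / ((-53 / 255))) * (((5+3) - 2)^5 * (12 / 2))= 118972800 / 53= 2244769.81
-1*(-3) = 3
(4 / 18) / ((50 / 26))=26 / 225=0.12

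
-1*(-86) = 86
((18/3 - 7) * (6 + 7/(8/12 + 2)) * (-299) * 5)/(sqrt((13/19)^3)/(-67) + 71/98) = 1366258713365 * sqrt(247)/103461031402 + 3683272628746165/206922062804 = 18007.83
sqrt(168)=2 * sqrt(42)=12.96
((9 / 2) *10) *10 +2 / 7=3152 / 7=450.29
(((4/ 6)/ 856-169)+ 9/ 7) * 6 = -1507409/ 1498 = -1006.28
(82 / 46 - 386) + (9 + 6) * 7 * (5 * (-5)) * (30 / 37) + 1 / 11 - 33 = -23828471 / 9361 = -2545.50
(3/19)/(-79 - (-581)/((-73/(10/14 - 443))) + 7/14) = 438/9547025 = 0.00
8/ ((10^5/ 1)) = 1/ 12500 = 0.00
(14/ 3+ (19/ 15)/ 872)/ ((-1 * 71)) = -20353/ 309560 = -0.07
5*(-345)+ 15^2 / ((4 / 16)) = -825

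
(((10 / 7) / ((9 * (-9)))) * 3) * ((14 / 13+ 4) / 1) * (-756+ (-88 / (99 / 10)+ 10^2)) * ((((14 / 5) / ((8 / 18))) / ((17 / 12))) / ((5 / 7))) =216832 / 195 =1111.96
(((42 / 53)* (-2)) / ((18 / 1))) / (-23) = 14 / 3657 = 0.00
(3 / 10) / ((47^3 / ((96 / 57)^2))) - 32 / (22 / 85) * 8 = -2038917586304 / 2061405665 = -989.09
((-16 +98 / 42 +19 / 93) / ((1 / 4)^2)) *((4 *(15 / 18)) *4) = -801280 / 279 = -2871.97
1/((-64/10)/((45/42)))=-75/448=-0.17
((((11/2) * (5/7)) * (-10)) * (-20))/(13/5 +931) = 6875/8169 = 0.84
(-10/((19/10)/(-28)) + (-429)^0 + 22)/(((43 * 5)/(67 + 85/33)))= 2477384/44935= 55.13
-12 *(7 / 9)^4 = -9604 / 2187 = -4.39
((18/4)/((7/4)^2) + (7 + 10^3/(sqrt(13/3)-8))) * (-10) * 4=40000 * sqrt(39)/179 + 44068600/8771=6419.88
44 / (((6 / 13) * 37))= 286 / 111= 2.58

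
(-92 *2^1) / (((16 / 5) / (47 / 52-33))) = 191935 / 104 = 1845.53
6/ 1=6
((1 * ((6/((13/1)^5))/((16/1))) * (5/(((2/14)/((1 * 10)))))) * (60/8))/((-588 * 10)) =-75/166339264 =-0.00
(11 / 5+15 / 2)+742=7517 / 10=751.70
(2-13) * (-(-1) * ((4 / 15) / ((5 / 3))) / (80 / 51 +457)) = -2244 / 584675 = -0.00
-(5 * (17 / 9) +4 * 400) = -14485 / 9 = -1609.44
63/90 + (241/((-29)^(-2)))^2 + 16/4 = 410795877657/10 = 41079587765.70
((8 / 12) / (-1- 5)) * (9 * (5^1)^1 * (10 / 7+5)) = -225 / 7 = -32.14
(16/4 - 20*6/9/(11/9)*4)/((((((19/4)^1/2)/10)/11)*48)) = -2180/57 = -38.25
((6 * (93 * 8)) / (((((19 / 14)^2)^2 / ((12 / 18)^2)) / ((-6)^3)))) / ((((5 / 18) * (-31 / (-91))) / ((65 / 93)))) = -3769483640832 / 4039951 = -933051.82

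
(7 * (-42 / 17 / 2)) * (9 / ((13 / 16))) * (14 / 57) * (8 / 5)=-790272 / 20995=-37.64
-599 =-599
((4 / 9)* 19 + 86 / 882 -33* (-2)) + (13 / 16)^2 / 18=16839257 / 225792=74.58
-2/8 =-1/4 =-0.25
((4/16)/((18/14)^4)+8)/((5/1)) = 212353/131220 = 1.62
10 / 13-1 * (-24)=322 / 13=24.77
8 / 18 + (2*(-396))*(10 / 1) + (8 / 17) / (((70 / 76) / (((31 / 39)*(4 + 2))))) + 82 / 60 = -220422035 / 27846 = -7915.75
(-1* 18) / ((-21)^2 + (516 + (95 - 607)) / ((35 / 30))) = -42 / 1037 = -0.04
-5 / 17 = -0.29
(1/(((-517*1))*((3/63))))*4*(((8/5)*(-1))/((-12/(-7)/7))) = 2744/2585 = 1.06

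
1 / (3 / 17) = 17 / 3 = 5.67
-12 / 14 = -6 / 7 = -0.86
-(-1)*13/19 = 13/19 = 0.68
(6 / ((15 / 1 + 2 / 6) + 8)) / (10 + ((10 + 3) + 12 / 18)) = 27 / 2485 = 0.01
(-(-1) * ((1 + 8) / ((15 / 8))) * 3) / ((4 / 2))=7.20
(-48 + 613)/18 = 565/18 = 31.39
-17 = -17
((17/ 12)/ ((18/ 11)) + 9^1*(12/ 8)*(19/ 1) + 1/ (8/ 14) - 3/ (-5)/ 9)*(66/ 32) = 3079087/ 5760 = 534.56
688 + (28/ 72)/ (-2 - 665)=688.00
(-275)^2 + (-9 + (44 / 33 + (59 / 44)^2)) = 439195915 / 5808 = 75619.13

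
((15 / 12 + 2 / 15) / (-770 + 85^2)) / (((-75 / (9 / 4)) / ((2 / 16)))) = -83 / 103280000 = -0.00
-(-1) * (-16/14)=-8/7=-1.14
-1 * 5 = -5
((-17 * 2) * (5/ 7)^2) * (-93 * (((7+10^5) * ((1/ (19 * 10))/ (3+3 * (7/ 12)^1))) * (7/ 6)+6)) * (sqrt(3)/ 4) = 1930240265 * sqrt(3)/ 35378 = 94501.50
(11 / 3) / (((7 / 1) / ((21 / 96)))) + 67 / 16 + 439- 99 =33053 / 96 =344.30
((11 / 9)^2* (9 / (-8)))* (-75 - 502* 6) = 41503 / 8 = 5187.88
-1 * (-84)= 84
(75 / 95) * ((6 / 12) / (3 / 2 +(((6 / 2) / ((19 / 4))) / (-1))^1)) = 5 / 11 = 0.45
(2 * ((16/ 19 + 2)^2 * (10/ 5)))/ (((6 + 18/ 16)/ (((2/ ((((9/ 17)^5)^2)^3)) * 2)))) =4195054451617159964955648526741616050688/ 1196547138311555308249158507513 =3505966724.84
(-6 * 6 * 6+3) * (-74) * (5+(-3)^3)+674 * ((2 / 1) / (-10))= -346898.80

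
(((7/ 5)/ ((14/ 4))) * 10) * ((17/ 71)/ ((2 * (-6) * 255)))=-1/ 3195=-0.00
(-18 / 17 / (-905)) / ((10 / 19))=171 / 76925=0.00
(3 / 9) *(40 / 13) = 40 / 39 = 1.03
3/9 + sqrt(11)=1/3 + sqrt(11)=3.65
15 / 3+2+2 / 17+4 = 189 / 17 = 11.12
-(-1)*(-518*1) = -518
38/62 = 19/31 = 0.61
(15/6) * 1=5/2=2.50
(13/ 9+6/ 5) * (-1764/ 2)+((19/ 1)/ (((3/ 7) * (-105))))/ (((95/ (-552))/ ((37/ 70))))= -6119146/ 2625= -2331.10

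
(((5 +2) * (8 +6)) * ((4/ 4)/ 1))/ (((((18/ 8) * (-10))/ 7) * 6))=-5.08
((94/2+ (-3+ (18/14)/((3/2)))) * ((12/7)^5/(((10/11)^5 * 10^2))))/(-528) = -186189597/9191328125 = -0.02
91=91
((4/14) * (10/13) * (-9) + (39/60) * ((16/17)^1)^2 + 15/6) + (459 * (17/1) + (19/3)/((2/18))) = 2067390099/262990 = 7861.10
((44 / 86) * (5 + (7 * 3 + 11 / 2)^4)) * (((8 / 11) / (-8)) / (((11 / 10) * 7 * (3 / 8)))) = -3757410 / 473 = -7943.78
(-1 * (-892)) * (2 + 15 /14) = 19178 /7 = 2739.71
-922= -922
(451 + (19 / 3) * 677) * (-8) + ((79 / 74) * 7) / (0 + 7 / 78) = -4198693 / 111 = -37826.06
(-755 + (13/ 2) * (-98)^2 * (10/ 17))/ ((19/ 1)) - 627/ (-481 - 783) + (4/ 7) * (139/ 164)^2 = 9098377520835/ 4804136624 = 1893.86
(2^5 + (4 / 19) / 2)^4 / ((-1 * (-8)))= 17307301250 / 130321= 132805.16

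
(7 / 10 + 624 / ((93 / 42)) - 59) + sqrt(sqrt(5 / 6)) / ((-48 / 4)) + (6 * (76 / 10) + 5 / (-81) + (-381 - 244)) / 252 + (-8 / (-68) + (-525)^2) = -5^(1 / 4) * 6^(3 / 4) / 72 + 105975468542 / 384183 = 275846.25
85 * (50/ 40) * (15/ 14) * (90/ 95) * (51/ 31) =2926125/ 16492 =177.43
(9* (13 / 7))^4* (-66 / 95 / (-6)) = 2061275931 / 228095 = 9036.92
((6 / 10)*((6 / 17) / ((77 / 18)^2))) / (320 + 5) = 5832 / 163788625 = 0.00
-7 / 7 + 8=7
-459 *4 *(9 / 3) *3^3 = -148716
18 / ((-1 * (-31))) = 18 / 31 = 0.58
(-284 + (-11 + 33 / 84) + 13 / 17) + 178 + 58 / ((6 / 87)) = 345175 / 476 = 725.16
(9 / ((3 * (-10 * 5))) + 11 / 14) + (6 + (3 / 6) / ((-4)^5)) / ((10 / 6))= 1550231 / 358400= 4.33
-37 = -37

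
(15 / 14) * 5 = 5.36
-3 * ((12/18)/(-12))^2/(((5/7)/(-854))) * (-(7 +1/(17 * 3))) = -535031/6885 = -77.71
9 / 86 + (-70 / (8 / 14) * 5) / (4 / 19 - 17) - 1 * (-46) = 1132830 / 13717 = 82.59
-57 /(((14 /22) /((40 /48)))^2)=-57475 /588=-97.75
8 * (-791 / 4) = -1582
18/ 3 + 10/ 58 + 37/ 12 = 3221/ 348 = 9.26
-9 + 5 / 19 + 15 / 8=-1043 / 152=-6.86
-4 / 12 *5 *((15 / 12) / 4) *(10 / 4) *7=-875 / 96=-9.11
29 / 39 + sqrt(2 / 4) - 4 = -127 / 39 + sqrt(2) / 2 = -2.55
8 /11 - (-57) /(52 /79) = 87.32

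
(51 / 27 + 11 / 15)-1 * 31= -1277 / 45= -28.38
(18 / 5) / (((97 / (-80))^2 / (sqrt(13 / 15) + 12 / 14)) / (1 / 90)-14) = 36794880 / 1268568133 + 2011392*sqrt(195) / 906120095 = 0.06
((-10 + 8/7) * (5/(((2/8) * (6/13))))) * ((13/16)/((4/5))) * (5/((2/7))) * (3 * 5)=-3274375/32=-102324.22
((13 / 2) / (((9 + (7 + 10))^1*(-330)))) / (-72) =1 / 95040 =0.00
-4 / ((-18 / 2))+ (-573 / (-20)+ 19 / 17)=92449 / 3060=30.21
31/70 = 0.44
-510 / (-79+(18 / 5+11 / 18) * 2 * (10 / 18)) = 4131 / 602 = 6.86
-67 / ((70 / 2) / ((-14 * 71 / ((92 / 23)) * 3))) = 1427.10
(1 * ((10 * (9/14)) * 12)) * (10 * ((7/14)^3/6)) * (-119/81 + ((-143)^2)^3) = 8657873911083125/63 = 137426570017192.46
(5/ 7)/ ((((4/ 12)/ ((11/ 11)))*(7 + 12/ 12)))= 15/ 56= 0.27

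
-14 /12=-7 /6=-1.17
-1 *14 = -14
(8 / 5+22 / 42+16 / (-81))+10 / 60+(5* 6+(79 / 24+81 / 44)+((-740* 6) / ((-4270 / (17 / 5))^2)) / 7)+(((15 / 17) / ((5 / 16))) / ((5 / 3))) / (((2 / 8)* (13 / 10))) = 10665384405101171 / 251318100033000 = 42.44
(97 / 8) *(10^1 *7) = 3395 / 4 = 848.75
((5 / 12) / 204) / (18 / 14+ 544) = 35 / 9344016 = 0.00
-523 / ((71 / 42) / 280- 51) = 6150480 / 599689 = 10.26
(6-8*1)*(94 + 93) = -374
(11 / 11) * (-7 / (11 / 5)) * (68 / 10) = -238 / 11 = -21.64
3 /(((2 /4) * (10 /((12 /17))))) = 0.42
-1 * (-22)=22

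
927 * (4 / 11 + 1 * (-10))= -98262 / 11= -8932.91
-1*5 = -5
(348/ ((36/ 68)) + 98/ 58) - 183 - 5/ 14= 579361/ 1218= 475.67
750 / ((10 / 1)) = 75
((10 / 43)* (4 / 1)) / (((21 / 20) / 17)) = 13600 / 903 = 15.06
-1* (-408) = 408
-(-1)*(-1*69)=-69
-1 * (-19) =19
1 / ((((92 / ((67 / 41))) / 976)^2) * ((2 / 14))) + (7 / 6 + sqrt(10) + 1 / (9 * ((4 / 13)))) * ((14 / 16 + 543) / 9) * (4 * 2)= 4351 * sqrt(10) / 9 + 818940843817 / 288116676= 4371.18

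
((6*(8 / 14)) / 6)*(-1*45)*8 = -1440 / 7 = -205.71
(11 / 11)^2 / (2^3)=1 / 8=0.12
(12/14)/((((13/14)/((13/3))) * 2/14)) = 28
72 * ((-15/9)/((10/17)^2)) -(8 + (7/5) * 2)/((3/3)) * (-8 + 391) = -22416/5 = -4483.20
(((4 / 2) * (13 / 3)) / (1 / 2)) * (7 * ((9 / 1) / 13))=84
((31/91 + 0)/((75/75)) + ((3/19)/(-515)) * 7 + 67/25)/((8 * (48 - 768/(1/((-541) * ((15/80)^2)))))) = 13438949/521972997000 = 0.00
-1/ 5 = -0.20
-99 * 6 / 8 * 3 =-891 / 4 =-222.75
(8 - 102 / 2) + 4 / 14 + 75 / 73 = -21302 / 511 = -41.69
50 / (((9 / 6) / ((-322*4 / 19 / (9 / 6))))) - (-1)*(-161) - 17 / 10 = -2854217 / 1710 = -1669.13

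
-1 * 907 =-907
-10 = -10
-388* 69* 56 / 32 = -46851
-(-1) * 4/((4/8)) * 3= 24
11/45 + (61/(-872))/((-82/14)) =412487/1608840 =0.26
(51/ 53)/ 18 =17/ 318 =0.05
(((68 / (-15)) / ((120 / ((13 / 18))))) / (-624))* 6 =17 / 64800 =0.00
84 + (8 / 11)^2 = 10228 / 121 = 84.53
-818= -818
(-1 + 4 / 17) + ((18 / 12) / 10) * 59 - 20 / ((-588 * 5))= 404443 / 49980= 8.09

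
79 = 79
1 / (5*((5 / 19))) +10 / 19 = 611 / 475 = 1.29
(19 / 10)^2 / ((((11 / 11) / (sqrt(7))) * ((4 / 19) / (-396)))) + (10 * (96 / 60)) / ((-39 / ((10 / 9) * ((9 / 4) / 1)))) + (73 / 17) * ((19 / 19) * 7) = 19249 / 663 - 679041 * sqrt(7) / 100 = -17936.70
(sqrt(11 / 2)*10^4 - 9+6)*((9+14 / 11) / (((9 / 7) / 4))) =-3164 / 33+15820000*sqrt(22) / 99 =749423.08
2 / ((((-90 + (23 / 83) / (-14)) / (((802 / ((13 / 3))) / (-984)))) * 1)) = 232981 / 55753399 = 0.00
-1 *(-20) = 20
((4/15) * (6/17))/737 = 8/62645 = 0.00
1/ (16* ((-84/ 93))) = -0.07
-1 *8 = -8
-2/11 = -0.18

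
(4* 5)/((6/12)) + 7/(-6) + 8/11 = 2611/66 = 39.56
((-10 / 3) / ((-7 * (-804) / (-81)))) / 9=5 / 938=0.01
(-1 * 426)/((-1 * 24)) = 71/4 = 17.75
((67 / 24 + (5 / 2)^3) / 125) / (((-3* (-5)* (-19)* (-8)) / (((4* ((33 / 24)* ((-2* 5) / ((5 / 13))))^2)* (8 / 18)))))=4519229 / 30780000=0.15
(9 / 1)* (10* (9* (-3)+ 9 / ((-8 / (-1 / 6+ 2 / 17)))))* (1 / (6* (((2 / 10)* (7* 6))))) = -26175 / 544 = -48.12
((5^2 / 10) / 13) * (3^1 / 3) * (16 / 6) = 20 / 39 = 0.51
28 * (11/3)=308/3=102.67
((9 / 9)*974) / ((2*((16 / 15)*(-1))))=-7305 / 16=-456.56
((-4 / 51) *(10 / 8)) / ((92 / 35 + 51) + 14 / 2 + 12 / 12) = -175 / 110007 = -0.00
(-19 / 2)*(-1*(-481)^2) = 4395859 / 2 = 2197929.50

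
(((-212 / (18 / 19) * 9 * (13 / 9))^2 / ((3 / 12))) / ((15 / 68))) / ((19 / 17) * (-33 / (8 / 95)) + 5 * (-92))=-25357909611008 / 148381875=-170896.27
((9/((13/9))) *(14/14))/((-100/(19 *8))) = -3078/325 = -9.47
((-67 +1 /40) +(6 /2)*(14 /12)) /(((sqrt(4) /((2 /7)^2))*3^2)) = -2539 /8820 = -0.29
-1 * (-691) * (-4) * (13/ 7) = -35932/ 7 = -5133.14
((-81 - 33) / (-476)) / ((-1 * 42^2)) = -19 / 139944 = -0.00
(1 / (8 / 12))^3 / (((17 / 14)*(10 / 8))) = 189 / 85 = 2.22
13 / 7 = 1.86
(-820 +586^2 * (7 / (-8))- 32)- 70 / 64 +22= -9641683 / 32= -301302.59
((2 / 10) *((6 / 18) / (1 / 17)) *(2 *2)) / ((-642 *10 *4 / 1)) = -17 / 96300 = -0.00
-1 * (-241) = 241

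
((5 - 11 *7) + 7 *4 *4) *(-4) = -160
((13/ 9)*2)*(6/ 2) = 26/ 3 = 8.67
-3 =-3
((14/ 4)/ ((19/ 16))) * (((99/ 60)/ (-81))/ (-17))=154/ 43605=0.00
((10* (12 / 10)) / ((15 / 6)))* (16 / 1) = 384 / 5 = 76.80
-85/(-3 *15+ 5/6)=102/53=1.92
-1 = -1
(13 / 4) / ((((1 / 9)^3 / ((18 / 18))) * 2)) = 9477 / 8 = 1184.62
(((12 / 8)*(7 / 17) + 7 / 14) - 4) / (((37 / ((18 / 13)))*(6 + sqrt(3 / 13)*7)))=-0.01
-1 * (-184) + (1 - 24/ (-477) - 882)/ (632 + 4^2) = 18817817/ 103032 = 182.64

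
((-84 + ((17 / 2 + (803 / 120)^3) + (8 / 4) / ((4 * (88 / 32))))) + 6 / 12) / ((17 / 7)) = 1759657487 / 19008000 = 92.57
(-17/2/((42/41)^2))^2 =816644929/12446784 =65.61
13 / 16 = 0.81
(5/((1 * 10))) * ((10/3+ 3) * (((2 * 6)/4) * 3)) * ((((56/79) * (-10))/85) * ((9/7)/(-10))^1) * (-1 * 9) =-18468/6715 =-2.75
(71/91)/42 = 71/3822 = 0.02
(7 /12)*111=259 /4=64.75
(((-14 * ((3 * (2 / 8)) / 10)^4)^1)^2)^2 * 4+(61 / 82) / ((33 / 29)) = 593577902080139839554644713 / 907982929920000000000000000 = 0.65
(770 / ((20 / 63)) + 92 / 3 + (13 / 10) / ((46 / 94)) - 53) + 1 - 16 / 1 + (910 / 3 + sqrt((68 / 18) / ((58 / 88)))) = 2 * sqrt(10846) / 87 + 309828 / 115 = 2696.55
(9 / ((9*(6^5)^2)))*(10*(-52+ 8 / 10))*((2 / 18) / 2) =-1 / 2125764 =-0.00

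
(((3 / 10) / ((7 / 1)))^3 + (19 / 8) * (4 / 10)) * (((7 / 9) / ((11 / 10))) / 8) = 325877 / 3880800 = 0.08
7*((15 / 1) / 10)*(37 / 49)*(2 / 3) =5.29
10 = 10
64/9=7.11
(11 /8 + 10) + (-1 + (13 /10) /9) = 3787 /360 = 10.52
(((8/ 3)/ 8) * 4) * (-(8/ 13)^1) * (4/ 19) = -128/ 741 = -0.17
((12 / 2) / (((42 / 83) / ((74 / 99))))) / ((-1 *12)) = -3071 / 4158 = -0.74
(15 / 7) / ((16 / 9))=135 / 112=1.21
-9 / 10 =-0.90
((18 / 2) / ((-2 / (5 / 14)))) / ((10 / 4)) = -9 / 14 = -0.64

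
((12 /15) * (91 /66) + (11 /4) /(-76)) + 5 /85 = 959881 /852720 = 1.13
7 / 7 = 1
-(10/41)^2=-100/1681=-0.06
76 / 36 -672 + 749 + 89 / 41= 29993 / 369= 81.28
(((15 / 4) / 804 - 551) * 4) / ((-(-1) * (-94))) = 590667 / 25192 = 23.45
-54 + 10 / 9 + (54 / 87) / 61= -841882 / 15921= -52.88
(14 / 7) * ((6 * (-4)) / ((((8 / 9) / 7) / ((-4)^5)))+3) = 387078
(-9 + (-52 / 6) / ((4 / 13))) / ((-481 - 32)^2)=-223 / 1579014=-0.00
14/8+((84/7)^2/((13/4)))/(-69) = 1325/1196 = 1.11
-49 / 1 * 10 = -490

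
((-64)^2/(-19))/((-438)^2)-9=-8202355/911259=-9.00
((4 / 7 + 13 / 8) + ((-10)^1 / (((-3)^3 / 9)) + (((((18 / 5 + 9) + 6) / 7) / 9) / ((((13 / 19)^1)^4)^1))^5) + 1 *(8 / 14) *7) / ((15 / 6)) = 27101424335254261993106833540801133 / 4851136972372152991800412681312500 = 5.59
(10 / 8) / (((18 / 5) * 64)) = 25 / 4608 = 0.01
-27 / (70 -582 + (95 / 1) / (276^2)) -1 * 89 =-3469122761 / 39002017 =-88.95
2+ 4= 6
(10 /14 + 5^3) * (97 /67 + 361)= 21369920 /469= 45564.86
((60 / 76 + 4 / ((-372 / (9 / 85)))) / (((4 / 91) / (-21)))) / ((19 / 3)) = -56567511 / 951235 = -59.47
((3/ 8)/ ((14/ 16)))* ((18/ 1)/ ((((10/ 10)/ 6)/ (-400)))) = -129600/ 7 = -18514.29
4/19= 0.21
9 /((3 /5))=15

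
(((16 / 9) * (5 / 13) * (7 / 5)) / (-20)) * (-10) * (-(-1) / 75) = 56 / 8775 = 0.01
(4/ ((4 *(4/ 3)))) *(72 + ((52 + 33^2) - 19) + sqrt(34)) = 3 *sqrt(34)/ 4 + 1791/ 2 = 899.87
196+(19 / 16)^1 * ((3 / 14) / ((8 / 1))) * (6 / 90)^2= 26342419 / 134400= 196.00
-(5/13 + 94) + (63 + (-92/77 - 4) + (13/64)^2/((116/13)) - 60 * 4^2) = -473982071139/475611136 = -996.57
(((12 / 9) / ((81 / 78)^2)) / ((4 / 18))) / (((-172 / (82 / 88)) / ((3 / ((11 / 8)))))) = -27716 / 421443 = -0.07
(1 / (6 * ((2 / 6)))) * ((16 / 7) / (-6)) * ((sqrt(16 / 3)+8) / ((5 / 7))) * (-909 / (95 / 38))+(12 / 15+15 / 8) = 3232 * sqrt(3) / 25+155671 / 200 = 1002.27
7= 7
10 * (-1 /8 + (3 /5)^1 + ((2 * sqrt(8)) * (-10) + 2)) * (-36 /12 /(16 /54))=-8019 /32 + 4050 * sqrt(2)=5476.97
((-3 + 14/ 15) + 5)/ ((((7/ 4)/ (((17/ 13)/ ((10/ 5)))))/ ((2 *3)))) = 2992/ 455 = 6.58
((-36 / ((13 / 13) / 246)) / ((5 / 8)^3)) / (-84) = 377856 / 875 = 431.84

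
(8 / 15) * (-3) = -8 / 5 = -1.60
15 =15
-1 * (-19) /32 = 19 /32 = 0.59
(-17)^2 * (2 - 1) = 289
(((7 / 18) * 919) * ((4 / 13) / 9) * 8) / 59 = 102928 / 62127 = 1.66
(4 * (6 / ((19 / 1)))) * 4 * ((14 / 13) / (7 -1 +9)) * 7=3136 / 1235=2.54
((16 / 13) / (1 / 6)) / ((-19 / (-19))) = 96 / 13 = 7.38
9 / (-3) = -3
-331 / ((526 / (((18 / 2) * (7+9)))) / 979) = -23331528 / 263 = -88713.03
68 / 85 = 4 / 5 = 0.80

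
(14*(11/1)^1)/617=154/617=0.25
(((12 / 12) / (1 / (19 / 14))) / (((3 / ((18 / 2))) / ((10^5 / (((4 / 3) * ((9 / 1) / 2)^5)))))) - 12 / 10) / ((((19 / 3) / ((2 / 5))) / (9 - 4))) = 75448876 / 1454355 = 51.88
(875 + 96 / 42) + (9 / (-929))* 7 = 877.22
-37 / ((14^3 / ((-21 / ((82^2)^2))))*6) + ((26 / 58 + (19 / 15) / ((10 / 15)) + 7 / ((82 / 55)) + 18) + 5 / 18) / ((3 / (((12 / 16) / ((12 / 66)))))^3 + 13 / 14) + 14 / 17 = 20.10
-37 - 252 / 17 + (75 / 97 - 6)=-94076 / 1649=-57.05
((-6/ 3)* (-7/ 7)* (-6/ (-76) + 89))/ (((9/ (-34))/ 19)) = -115090/ 9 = -12787.78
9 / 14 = 0.64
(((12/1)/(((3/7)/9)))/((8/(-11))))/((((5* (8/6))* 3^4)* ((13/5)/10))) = -385/156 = -2.47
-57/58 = -0.98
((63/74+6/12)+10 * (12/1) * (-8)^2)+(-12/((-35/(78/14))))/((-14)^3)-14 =47680110111/6218590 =7667.35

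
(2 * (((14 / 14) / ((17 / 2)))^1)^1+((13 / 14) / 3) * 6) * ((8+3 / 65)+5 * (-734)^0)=211152 / 7735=27.30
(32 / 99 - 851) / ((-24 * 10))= 84217 / 23760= 3.54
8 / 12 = 2 / 3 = 0.67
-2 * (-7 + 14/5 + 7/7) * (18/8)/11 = 72/55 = 1.31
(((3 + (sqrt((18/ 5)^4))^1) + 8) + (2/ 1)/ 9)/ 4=5441/ 900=6.05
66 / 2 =33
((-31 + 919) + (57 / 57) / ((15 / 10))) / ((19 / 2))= 5332 / 57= 93.54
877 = 877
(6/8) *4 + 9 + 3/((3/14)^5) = 538796/81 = 6651.80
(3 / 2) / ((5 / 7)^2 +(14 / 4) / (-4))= -588 / 143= -4.11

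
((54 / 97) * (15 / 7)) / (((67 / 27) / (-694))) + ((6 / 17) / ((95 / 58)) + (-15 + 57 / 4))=-98205546129 / 293884780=-334.16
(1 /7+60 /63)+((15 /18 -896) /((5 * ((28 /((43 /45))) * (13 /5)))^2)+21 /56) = 2356897121 /1609826400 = 1.46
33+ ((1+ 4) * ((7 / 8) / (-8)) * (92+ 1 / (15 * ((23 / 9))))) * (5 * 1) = -321829 / 1472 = -218.63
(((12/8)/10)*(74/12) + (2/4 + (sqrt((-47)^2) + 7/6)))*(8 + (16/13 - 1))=636757/1560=408.18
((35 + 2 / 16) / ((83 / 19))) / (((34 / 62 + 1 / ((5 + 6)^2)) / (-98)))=-981302861 / 693216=-1415.58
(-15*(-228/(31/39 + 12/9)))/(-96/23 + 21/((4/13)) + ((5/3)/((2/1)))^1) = 7362576/297389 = 24.76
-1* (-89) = 89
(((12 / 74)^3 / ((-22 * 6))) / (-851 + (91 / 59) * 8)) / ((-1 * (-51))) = 354 / 468689524391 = 0.00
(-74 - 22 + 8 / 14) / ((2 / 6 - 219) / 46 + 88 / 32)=184368 / 3871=47.63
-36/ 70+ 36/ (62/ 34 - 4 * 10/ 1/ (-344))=447768/ 24815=18.04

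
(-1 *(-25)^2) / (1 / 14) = -8750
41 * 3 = 123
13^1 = 13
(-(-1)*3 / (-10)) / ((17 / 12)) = -18 / 85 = -0.21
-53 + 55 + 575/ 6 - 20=467/ 6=77.83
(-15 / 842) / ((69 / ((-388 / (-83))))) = -0.00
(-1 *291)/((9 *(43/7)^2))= -4753/5547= -0.86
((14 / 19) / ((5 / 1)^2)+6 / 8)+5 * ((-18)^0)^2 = 10981 / 1900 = 5.78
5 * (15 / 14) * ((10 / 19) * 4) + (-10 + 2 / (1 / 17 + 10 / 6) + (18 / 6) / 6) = 17189 / 5852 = 2.94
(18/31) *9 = 162/31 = 5.23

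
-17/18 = -0.94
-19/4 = -4.75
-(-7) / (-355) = -7 / 355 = -0.02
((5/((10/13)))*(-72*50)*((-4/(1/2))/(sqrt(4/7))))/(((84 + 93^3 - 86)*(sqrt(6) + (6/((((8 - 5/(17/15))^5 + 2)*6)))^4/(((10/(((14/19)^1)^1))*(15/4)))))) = -46047485392545281485865926958238573238767891321988074343729095000000*sqrt(7)/15333283300630951282520157358174282758546021510598229969141264055753793219179796429 + 5055462738874412765662357724683152757178006592728410944794073072060590097656250000*sqrt(42)/260665816110726171802842675088962806895282365680169909475401488947814484726056539293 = 0.13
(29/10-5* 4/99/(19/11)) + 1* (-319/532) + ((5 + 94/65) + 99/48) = 2662069/248976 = 10.69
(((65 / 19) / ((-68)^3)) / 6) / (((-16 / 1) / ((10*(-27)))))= -2925 / 95587328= -0.00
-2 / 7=-0.29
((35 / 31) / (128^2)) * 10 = 175 / 253952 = 0.00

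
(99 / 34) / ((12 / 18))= 297 / 68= 4.37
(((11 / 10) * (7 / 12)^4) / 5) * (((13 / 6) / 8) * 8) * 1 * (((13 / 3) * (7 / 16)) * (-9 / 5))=-31244213 / 165888000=-0.19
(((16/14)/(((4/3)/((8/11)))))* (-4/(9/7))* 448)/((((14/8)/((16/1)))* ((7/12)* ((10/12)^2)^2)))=-1358954496/48125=-28238.02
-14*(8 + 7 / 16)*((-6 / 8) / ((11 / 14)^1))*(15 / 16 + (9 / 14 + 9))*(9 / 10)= 6047055 / 5632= 1073.70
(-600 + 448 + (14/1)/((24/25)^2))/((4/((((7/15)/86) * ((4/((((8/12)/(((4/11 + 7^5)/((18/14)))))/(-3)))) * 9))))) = 118980105923/302720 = 393036.82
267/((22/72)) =9612/11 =873.82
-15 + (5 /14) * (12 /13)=-1335 /91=-14.67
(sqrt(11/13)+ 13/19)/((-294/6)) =-sqrt(143)/637 - 13/931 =-0.03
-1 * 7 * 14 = -98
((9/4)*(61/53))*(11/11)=549/212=2.59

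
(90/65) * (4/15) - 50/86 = -593/2795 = -0.21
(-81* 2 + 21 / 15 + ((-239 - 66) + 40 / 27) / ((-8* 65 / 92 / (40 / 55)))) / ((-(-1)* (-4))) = 213313 / 7020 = 30.39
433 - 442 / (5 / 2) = 1281 / 5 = 256.20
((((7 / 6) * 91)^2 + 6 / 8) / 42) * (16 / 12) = 202898 / 567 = 357.84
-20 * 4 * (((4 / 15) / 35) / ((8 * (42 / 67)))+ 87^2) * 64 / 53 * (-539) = 939960995072 / 2385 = 394113624.77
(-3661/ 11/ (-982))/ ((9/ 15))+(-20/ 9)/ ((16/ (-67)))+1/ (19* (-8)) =72879661/ 7388568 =9.86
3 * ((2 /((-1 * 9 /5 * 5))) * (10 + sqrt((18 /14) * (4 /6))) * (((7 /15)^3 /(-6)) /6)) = 0.02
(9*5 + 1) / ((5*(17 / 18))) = 828 / 85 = 9.74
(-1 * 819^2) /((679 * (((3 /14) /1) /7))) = -3130218 /97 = -32270.29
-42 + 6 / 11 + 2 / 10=-2269 / 55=-41.25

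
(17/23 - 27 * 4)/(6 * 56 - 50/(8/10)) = -4934/12581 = -0.39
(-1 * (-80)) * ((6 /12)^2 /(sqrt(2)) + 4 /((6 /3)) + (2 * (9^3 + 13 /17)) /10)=10 * sqrt(2) + 201216 /17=11850.38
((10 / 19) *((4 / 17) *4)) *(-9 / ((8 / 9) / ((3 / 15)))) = -324 / 323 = -1.00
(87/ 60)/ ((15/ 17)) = 493/ 300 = 1.64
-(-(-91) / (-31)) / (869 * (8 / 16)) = 182 / 26939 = 0.01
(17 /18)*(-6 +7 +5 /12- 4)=-527 /216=-2.44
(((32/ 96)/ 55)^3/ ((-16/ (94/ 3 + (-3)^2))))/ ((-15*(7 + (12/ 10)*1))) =1/ 219186000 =0.00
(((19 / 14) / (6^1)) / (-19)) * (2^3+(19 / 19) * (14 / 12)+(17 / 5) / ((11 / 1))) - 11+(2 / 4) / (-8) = -619559 / 55440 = -11.18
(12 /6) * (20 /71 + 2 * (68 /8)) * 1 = 2454 /71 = 34.56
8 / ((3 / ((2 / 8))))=2 / 3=0.67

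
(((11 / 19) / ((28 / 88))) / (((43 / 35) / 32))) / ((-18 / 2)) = -38720 / 7353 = -5.27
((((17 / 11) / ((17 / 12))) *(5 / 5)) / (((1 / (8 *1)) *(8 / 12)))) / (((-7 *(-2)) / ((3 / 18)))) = 12 / 77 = 0.16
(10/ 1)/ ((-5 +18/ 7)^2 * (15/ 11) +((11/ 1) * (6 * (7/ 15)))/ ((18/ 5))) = 0.60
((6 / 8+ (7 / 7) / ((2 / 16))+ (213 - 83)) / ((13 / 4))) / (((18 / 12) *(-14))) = -2.03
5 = 5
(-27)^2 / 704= 729 / 704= 1.04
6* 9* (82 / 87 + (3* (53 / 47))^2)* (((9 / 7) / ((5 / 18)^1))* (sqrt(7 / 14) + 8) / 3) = 231392862* sqrt(2) / 448427 + 3702285792 / 448427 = 8985.91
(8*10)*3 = 240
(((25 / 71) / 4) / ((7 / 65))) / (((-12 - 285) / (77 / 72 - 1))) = -8125 / 42511392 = -0.00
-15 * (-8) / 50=12 / 5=2.40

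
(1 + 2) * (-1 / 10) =-3 / 10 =-0.30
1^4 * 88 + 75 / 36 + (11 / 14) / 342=215665 / 2394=90.09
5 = 5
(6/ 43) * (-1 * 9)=-54/ 43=-1.26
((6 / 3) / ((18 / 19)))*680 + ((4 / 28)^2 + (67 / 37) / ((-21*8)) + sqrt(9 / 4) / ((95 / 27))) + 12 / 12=17820016643 / 12400920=1436.99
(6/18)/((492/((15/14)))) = 5/6888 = 0.00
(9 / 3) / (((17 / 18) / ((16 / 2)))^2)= 62208 / 289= 215.25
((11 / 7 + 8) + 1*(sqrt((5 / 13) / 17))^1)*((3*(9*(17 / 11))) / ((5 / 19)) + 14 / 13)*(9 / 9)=114143*sqrt(1105) / 158015 + 7647581 / 5005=1552.00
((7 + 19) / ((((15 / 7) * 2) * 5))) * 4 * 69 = 8372 / 25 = 334.88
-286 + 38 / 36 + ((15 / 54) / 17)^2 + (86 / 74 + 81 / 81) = -979707341 / 3464532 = -282.78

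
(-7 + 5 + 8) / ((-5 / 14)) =-84 / 5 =-16.80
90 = 90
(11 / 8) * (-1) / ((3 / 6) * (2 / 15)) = -165 / 8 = -20.62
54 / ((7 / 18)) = 972 / 7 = 138.86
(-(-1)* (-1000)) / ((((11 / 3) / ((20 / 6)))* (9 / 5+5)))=-25000 / 187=-133.69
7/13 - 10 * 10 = -1293/13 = -99.46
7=7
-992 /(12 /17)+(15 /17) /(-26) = -1863517 /1326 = -1405.37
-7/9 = -0.78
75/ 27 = 25/ 9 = 2.78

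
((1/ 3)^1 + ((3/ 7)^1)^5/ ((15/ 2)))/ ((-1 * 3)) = -84521/ 756315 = -0.11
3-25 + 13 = -9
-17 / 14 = -1.21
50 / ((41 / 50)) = 2500 / 41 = 60.98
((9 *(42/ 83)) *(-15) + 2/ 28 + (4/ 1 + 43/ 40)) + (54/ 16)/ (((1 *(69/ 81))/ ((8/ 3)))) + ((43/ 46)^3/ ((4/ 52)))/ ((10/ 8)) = -2494324347/ 56552216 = -44.11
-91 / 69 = -1.32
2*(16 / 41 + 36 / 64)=625 / 328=1.91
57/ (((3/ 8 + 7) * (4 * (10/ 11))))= 2.13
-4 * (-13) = 52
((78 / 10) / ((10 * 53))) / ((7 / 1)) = 39 / 18550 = 0.00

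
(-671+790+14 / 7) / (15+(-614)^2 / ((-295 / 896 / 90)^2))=421201 / 98061328370679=0.00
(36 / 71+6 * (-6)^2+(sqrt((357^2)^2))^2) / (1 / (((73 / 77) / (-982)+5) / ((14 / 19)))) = 1183246239596415507 / 10737188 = 110200756436.08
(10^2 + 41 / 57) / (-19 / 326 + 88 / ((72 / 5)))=5614698 / 337421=16.64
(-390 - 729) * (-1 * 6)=6714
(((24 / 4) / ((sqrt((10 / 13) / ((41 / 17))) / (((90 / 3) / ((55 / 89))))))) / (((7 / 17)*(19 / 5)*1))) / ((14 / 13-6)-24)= -10413*sqrt(90610) / 275044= -11.40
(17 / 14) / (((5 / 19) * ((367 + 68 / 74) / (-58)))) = -0.73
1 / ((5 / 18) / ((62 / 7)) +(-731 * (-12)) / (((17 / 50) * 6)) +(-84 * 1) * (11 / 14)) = 1116 / 4725179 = 0.00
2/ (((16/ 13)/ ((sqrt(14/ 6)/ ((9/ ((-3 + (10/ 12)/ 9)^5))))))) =-1240056903241 * sqrt(21)/ 99179645184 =-57.30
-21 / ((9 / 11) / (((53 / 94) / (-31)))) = 4081 / 8742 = 0.47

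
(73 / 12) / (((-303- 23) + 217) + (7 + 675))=0.01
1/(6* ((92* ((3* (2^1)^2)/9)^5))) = 0.00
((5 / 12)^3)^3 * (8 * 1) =1953125 / 644972544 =0.00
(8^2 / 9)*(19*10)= 12160 / 9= 1351.11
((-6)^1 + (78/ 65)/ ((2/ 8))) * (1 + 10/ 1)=-66/ 5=-13.20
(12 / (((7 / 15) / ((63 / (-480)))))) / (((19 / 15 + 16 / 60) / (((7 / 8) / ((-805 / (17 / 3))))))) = 0.01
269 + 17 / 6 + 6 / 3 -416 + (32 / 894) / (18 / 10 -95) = -9871227 / 69434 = -142.17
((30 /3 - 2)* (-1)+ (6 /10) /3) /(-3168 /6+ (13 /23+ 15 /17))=15249 /1029410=0.01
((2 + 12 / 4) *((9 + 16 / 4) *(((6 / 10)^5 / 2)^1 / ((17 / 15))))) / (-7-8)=-3159 / 21250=-0.15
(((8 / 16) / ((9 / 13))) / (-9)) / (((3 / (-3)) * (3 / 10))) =65 / 243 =0.27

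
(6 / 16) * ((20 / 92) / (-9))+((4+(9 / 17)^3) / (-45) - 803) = -32669869499 / 40679640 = -803.10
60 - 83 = -23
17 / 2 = 8.50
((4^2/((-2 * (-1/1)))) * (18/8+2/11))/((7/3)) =642/77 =8.34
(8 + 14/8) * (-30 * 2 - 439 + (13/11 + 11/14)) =-2985177/616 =-4846.07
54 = 54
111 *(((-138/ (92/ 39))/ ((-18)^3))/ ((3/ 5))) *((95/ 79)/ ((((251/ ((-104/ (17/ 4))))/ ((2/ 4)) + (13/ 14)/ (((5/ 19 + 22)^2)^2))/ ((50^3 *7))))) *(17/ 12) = -10186670469072185156250/ 75545598057557323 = -134841.35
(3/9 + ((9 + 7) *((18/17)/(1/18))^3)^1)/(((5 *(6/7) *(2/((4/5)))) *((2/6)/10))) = 4571256662/14739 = 310147.00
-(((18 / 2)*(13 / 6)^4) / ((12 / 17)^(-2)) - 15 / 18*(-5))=-178591 / 1734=-102.99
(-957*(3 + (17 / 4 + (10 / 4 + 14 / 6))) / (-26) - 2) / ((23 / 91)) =322329 / 184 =1751.79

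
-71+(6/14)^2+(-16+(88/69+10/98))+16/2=-37403/483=-77.44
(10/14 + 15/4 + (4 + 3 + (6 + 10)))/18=769/504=1.53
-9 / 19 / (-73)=0.01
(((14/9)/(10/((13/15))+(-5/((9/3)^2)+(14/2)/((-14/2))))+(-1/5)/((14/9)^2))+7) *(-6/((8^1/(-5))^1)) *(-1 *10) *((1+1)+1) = -45541305/57232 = -795.73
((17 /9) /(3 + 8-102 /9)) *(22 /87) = -374 /261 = -1.43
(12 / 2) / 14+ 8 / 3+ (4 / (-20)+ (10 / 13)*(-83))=-83198 / 1365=-60.95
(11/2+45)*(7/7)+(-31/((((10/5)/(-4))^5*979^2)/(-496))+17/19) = 1853138057/36420758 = 50.88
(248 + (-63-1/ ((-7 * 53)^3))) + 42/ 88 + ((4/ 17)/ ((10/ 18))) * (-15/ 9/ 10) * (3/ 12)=35419523144749/ 190982393140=185.46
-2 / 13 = -0.15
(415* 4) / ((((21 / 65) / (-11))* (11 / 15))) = -539500 / 7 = -77071.43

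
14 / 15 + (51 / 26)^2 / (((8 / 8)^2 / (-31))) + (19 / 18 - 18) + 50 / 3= -3608453 / 30420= -118.62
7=7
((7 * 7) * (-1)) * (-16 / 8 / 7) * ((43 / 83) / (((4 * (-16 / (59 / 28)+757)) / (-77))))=-1367443 / 7339690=-0.19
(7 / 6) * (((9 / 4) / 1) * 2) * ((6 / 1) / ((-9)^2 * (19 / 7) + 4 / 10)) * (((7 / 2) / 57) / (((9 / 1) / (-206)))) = -176645 / 878826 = -0.20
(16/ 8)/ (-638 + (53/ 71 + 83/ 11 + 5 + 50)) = -1562/ 448847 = -0.00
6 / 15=2 / 5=0.40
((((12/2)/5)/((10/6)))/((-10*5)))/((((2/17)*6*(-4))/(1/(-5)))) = -51/50000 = -0.00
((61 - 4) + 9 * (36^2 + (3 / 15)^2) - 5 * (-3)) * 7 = 2053863 / 25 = 82154.52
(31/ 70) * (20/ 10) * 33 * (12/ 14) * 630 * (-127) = -2004495.43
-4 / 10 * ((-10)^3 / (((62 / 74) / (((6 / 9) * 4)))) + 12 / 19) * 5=11245768 / 1767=6364.33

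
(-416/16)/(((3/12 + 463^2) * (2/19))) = -988/857477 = -0.00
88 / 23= 3.83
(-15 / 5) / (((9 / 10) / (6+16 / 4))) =-100 / 3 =-33.33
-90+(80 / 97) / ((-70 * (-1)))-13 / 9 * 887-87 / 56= -67111687 / 48888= -1372.76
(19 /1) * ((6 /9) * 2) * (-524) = -39824 /3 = -13274.67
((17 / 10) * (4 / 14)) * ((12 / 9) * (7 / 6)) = 0.76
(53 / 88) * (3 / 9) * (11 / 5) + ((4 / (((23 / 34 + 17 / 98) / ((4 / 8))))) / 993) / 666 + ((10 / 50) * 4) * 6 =12271465589 / 2341136520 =5.24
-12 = -12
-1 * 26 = -26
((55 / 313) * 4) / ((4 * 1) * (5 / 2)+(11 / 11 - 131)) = -11 / 1878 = -0.01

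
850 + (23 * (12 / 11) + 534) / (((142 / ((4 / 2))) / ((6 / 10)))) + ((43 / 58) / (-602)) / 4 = 2168169139 / 2536688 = 854.72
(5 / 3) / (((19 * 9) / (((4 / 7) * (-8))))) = -160 / 3591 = -0.04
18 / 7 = 2.57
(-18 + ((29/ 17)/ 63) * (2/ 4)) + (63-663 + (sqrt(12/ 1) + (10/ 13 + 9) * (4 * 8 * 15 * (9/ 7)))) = 2 * sqrt(3) + 150675389/ 27846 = 5414.49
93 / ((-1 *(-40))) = 93 / 40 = 2.32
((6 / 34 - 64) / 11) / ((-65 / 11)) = 217 / 221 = 0.98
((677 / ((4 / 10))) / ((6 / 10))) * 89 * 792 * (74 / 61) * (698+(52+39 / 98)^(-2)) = 177578767074945456 / 1054729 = 168364354326.98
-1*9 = -9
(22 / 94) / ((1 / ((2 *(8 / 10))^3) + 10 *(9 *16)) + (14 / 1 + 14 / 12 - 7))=16896 / 104563673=0.00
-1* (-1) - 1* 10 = -9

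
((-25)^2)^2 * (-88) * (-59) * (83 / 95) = 1771940789.47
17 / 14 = 1.21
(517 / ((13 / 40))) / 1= 20680 / 13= 1590.77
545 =545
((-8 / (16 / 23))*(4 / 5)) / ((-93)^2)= -46 / 43245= -0.00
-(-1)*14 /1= 14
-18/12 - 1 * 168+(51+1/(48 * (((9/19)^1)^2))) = -460367/3888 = -118.41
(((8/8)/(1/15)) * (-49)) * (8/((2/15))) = -44100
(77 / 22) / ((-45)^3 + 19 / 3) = -21 / 546712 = -0.00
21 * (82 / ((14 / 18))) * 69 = 152766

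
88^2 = 7744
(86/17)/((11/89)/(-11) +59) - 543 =-24227548/44625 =-542.91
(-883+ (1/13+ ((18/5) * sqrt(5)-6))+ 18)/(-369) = 1258/533-2 * sqrt(5)/205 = 2.34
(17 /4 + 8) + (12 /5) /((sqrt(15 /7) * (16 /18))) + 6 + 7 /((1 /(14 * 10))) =9 * sqrt(105) /50 + 3993 /4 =1000.09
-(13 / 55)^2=-169 / 3025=-0.06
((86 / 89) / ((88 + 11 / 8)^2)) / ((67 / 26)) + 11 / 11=234505983 / 234494975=1.00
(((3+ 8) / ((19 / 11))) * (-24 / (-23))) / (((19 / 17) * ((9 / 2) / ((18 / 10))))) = 2.38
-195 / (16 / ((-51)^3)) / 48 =8622315 / 256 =33680.92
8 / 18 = 4 / 9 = 0.44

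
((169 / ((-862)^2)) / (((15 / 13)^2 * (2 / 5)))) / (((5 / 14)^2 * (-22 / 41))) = -57379049 / 9195169500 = -0.01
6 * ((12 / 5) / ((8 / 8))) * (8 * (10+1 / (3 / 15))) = 1728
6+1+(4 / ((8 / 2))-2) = 6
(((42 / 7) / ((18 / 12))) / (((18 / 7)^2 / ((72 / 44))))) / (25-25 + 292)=49 / 14454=0.00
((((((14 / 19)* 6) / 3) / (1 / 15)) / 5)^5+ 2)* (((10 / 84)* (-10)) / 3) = -104676790550 / 155994237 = -671.03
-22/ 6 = -11/ 3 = -3.67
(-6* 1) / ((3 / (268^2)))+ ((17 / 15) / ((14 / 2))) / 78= -1176477103 / 8190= -143648.00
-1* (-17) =17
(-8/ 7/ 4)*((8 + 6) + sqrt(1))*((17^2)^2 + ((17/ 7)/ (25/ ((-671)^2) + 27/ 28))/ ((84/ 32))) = -213232687338910/ 595703143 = -357951.25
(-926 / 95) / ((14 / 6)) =-2778 / 665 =-4.18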